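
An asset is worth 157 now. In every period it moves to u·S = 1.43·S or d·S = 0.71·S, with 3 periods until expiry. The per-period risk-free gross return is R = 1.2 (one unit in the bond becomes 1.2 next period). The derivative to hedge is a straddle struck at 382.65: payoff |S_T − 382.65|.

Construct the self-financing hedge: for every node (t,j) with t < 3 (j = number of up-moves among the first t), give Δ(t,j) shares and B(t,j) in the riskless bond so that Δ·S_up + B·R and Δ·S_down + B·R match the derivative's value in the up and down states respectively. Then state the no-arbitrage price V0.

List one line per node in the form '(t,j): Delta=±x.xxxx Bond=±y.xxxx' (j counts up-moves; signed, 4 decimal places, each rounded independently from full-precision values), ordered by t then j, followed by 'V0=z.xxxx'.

(0,0): Delta=-0.5649 Bond=181.0281
(1,0): Delta=-1.0000 Bond=265.7292
(1,1): Delta=-0.4636 Bond=194.4706
(2,0): Delta=-1.0000 Bond=318.8750
(2,1): Delta=-1.0000 Bond=318.8750
(2,2): Delta=-0.3385 Bond=193.2272
V0=92.3315

Risk-neutral probability p* = (R−d)/(u−d) = (1.2−0.71)/(1.43−0.71) = 0.6806.
Terminal payoffs: V(3,0)=326.4580, V(3,1)=269.4745, V(3,2)=154.7050, V(3,3)=76.4505
(2,0): S=79.1437. Δ = (V_up−V_dn)/(S_up−S_dn) = (269.4745−326.4580)/(113.1755−56.1920) = -1.0000. V = [p*·269.4745 + (1−p*)·326.4580]/1.2 = 239.7313. B = V − Δ·S = 318.8750.
(2,1): S=159.4021. Δ = (V_up−V_dn)/(S_up−S_dn) = (154.7050−269.4745)/(227.9450−113.1755) = -1.0000. V = [p*·154.7050 + (1−p*)·269.4745]/1.2 = 159.4729. B = V − Δ·S = 318.8750.
(2,2): S=321.0493. Δ = (V_up−V_dn)/(S_up−S_dn) = (76.4505−154.7050)/(459.1005−227.9450) = -0.3385. V = [p*·76.4505 + (1−p*)·154.7050]/1.2 = 84.5404. B = V − Δ·S = 193.2272.
(1,0): S=111.4700. Δ = (V_up−V_dn)/(S_up−S_dn) = (159.4729−239.7313)/(159.4021−79.1437) = -1.0000. V = [p*·159.4729 + (1−p*)·239.7313]/1.2 = 154.2592. B = V − Δ·S = 265.7292.
(1,1): S=224.5100. Δ = (V_up−V_dn)/(S_up−S_dn) = (84.5404−159.4729)/(321.0493−159.4021) = -0.4636. V = [p*·84.5404 + (1−p*)·159.4729]/1.2 = 90.3976. B = V − Δ·S = 194.4706.
(0,0): S=157.0000. Δ = (V_up−V_dn)/(S_up−S_dn) = (90.3976−154.2592)/(224.5100−111.4700) = -0.5649. V = [p*·90.3976 + (1−p*)·154.2592]/1.2 = 92.3315. B = V − Δ·S = 181.0281.
Root portfolio cost Δ·157+B reproduces V0=92.3315.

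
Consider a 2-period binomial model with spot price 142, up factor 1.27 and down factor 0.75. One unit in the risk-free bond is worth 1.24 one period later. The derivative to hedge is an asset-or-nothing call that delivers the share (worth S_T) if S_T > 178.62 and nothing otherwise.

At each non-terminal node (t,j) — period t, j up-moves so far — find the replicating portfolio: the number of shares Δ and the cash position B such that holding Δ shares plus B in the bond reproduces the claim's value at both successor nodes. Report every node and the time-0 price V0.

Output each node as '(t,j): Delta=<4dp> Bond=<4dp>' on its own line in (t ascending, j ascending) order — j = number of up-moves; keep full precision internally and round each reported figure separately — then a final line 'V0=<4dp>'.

Risk-neutral probability p* = (R−d)/(u−d) = (1.24−0.75)/(1.27−0.75) = 0.9423.
At expiry t=2: V(2,0)=0.0000, V(2,1)=0.0000, V(2,2)=229.0318
Node (1,0) S=106.5000: V=(p*·0.0000+(1−p*)·0.0000)/1.24=0.0000; Δ=(0.0000−0.0000)/(135.2550−79.8750)=0.0000; B=V−Δ·S=0.0000
Node (1,1) S=180.3400: V=(p*·229.0318+(1−p*)·0.0000)/1.24=174.0471; Δ=(229.0318−0.0000)/(229.0318−135.2550)=2.4423; B=V−Δ·S=-266.3987
Node (0,0) S=142.0000: V=(p*·174.0471+(1−p*)·0.0000)/1.24=132.2629; Δ=(174.0471−0.0000)/(180.3400−106.5000)=2.3571; B=V−Δ·S=-202.4431
The time-0 hedge costs 132.2629, which is the no-arbitrage price.

(0,0): Delta=2.3571 Bond=-202.4431
(1,0): Delta=0.0000 Bond=0.0000
(1,1): Delta=2.4423 Bond=-266.3987
V0=132.2629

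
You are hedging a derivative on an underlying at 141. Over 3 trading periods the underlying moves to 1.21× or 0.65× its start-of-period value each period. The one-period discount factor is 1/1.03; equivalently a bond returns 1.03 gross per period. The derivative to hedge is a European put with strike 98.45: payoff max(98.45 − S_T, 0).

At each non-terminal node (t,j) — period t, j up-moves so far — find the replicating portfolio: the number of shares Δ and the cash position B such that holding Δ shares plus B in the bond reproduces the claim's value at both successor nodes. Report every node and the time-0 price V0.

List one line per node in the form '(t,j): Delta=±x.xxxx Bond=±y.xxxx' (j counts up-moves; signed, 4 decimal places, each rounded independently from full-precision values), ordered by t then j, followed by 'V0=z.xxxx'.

(0,0): Delta=-0.1785 Bond=32.0520
(1,0): Delta=-0.5413 Bond=66.2686
(1,1): Delta=-0.0861 Bond=17.2613
(2,0): Delta=-1.0000 Bond=95.5825
(2,1): Delta=-0.4246 Bond=55.3128
(2,2): Delta=0.0000 Bond=0.0000
V0=6.8902

The replicating-portfolio and risk-neutral prices coincide; use p* = (1.03−0.65)/(1.21−0.65) = 0.6786 for the latter.
At expiry t=3: V(3,0)=59.7279, V(3,1)=26.3673, V(3,2)=0.0000, V(3,3)=0.0000
Node (2,0) S=59.5725: V=(p*·26.3673+(1−p*)·59.7279)/1.03=36.0100; Δ=(26.3673−59.7279)/(72.0827−38.7221)=-1.0000; B=V−Δ·S=95.5825
Node (2,1) S=110.8965: V=(p*·0.0000+(1−p*)·26.3673)/1.03=8.2283; Δ=(0.0000−26.3673)/(134.1848−72.0827)=-0.4246; B=V−Δ·S=55.3128
Node (2,2) S=206.4381: V=(p*·0.0000+(1−p*)·0.0000)/1.03=0.0000; Δ=(0.0000−0.0000)/(249.7901−134.1848)=0.0000; B=V−Δ·S=0.0000
Node (1,0) S=91.6500: V=(p*·8.2283+(1−p*)·36.0100)/1.03=16.6584; Δ=(8.2283−36.0100)/(110.8965−59.5725)=-0.5413; B=V−Δ·S=66.2686
Node (1,1) S=170.6100: V=(p*·0.0000+(1−p*)·8.2283)/1.03=2.5678; Δ=(0.0000−8.2283)/(206.4381−110.8965)=-0.0861; B=V−Δ·S=17.2613
Node (0,0) S=141.0000: V=(p*·2.5678+(1−p*)·16.6584)/1.03=6.8902; Δ=(2.5678−16.6584)/(170.6100−91.6500)=-0.1785; B=V−Δ·S=32.0520
Root portfolio cost Δ·141+B reproduces V0=6.8902.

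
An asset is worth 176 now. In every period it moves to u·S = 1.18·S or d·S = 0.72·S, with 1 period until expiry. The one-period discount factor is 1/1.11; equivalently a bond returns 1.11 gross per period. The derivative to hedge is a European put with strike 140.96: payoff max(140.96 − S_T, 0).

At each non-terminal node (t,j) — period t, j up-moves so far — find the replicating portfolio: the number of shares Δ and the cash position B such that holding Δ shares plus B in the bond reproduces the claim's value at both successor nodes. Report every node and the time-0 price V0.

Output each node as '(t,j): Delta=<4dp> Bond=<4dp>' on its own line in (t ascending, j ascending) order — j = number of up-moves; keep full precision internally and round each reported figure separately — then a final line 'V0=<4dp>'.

Under the risk-neutral measure, an up-move has probability p* = (R−d)/(u−d) = 0.8478 and values discount at R = 1.11.
Terminal values V(1,·): V(1,0)=14.2400, V(1,1)=0.0000
Node (0,0) S=176.0000: V=(p*·0.0000+(1−p*)·14.2400)/1.11=1.9522; Δ=(0.0000−14.2400)/(207.6800−126.7200)=-0.1759; B=V−Δ·S=32.9087
Self-financing check: at every node Δ·S+B equals the discounted successor values.

(0,0): Delta=-0.1759 Bond=32.9087
V0=1.9522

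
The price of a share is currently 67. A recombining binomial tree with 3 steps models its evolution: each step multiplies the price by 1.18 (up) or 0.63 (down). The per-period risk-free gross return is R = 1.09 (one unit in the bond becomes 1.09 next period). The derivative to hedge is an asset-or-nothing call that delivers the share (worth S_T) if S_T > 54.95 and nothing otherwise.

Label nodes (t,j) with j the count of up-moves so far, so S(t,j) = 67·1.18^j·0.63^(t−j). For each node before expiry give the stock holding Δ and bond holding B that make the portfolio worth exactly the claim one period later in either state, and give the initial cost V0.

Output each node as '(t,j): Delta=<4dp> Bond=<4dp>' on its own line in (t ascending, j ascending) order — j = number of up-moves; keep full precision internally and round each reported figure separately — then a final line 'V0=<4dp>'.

Under the risk-neutral measure, an up-move has probability p* = (R−d)/(u−d) = 0.8364 and values discount at R = 1.09.
At expiry t=3: V(3,0)=0.0000, V(3,1)=0.0000, V(3,2)=58.7732, V(3,3)=110.0831
(2,0): S=26.5923. Δ = (V_up−V_dn)/(S_up−S_dn) = (0.0000−0.0000)/(31.3789−16.7531) = 0.0000. V = [p*·0.0000 + (1−p*)·0.0000]/1.09 = 0.0000. B = V − Δ·S = 0.0000.
(2,1): S=49.8078. Δ = (V_up−V_dn)/(S_up−S_dn) = (58.7732−0.0000)/(58.7732−31.3789) = 2.1455. V = [p*·58.7732 + (1−p*)·0.0000]/1.09 = 45.0970. B = V − Δ·S = -61.7633.
(2,2): S=93.2908. Δ = (V_up−V_dn)/(S_up−S_dn) = (110.0831−58.7732)/(110.0831−58.7732) = 1.0000. V = [p*·110.0831 + (1−p*)·58.7732]/1.09 = 93.2908. B = V − Δ·S = 0.0000.
(1,0): S=42.2100. Δ = (V_up−V_dn)/(S_up−S_dn) = (45.0970−0.0000)/(49.8078−26.5923) = 1.9425. V = [p*·45.0970 + (1−p*)·0.0000]/1.09 = 34.6032. B = V − Δ·S = -47.3914.
(1,1): S=79.0600. Δ = (V_up−V_dn)/(S_up−S_dn) = (93.2908−45.0970)/(93.2908−49.8078) = 1.1083. V = [p*·93.2908 + (1−p*)·45.0970]/1.09 = 78.3528. B = V − Δ·S = -9.2722.
(0,0): S=67.0000. Δ = (V_up−V_dn)/(S_up−S_dn) = (78.3528−34.6032)/(79.0600−42.2100) = 1.1872. V = [p*·78.3528 + (1−p*)·34.6032]/1.09 = 65.3154. B = V − Δ·S = -14.2293.
The time-0 hedge costs 65.3154, which is the no-arbitrage price.

(0,0): Delta=1.1872 Bond=-14.2293
(1,0): Delta=1.9425 Bond=-47.3914
(1,1): Delta=1.1083 Bond=-9.2722
(2,0): Delta=0.0000 Bond=0.0000
(2,1): Delta=2.1455 Bond=-61.7633
(2,2): Delta=1.0000 Bond=0.0000
V0=65.3154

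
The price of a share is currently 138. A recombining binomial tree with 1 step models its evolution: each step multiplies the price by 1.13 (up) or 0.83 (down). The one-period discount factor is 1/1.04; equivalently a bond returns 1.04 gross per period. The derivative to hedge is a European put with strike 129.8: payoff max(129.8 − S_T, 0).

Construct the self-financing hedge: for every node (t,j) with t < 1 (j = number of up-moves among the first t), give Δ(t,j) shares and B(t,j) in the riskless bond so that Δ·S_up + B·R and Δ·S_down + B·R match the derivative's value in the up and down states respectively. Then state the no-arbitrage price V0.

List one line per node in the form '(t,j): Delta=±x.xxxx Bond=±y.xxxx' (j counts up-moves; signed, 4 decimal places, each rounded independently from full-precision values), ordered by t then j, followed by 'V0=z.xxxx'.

(0,0): Delta=-0.3686 Bond=55.2686
V0=4.4019

Risk-neutral probability p* = (R−d)/(u−d) = (1.04−0.83)/(1.13−0.83) = 0.7000.
Terminal values V(1,·): V(1,0)=15.2600, V(1,1)=0.0000
  t=0,j=0: stock 138.0000 → up 155.9400 (V=0.0000), down 114.5400 (V=15.2600). Price 4.4019; hedge Δ=-0.3686, bond B=55.2686.
The time-0 hedge costs 4.4019, which is the no-arbitrage price.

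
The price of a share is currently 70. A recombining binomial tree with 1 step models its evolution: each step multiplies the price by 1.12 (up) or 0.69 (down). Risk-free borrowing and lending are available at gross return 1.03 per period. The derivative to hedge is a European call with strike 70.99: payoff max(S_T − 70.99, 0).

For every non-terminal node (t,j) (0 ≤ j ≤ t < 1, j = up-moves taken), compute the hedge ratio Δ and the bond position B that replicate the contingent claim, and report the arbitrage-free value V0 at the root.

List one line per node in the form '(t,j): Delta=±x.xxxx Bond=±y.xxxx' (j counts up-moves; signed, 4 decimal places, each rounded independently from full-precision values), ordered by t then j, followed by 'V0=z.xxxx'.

(0,0): Delta=0.2462 Bond=-11.5441
V0=5.6884

Since d<R<u, set p* = (R−d)/(u−d) = 0.7907; price each node as the discounted p*-expectation of its children.
Terminal values V(1,·): V(1,0)=0.0000, V(1,1)=7.4100
(0,0): S=70.0000. Δ = (V_up−V_dn)/(S_up−S_dn) = (7.4100−0.0000)/(78.4000−48.3000) = 0.2462. V = [p*·7.4100 + (1−p*)·0.0000]/1.03 = 5.6884. B = V − Δ·S = -11.5441.
Check: Δ(0,0)·S0 + B(0,0) = 5.6884 = V0.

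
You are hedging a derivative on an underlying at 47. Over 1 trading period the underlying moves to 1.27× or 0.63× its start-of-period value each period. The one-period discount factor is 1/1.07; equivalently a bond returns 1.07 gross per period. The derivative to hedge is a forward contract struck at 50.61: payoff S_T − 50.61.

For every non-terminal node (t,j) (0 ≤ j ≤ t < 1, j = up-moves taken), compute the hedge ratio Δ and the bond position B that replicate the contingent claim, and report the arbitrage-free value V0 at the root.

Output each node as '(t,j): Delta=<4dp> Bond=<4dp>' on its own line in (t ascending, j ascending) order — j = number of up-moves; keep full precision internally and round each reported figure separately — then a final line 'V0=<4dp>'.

No-arbitrage ⇒ martingale measure with p* = (R−d)/(u−d) = 0.6875.
Payoff layer (t=1): V(1,0)=-21.0000, V(1,1)=9.0800
Node (0,0) S=47.0000: V=(p*·9.0800+(1−p*)·-21.0000)/1.07=-0.2991; Δ=(9.0800−-21.0000)/(59.6900−29.6100)=1.0000; B=V−Δ·S=-47.2991
Check: Δ(0,0)·S0 + B(0,0) = -0.2991 = V0.

(0,0): Delta=1.0000 Bond=-47.2991
V0=-0.2991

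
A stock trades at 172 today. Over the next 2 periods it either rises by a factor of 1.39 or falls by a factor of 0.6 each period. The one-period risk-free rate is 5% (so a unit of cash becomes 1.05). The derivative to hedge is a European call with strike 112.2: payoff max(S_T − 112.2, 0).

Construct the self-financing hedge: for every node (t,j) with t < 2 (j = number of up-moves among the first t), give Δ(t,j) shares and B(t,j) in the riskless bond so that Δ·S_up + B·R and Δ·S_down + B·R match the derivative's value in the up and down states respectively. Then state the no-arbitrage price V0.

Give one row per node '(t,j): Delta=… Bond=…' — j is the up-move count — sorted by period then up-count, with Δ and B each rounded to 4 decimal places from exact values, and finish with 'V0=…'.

(0,0): Delta=0.8483 Bond=-67.2340
(1,0): Delta=0.3833 Bond=-22.6025
(1,1): Delta=1.0000 Bond=-106.8571
V0=78.6786

Under the risk-neutral measure, an up-move has probability p* = (R−d)/(u−d) = 0.5696 and values discount at R = 1.05.
Terminal values V(2,·): V(2,0)=0.0000, V(2,1)=31.2480, V(2,2)=220.1212
  t=1,j=0: stock 103.2000 → up 143.4480 (V=31.2480), down 61.9200 (V=0.0000). Price 16.9519; hedge Δ=0.3833, bond B=-22.6025.
  t=1,j=1: stock 239.0800 → up 332.3212 (V=220.1212), down 143.4480 (V=31.2480). Price 132.2229; hedge Δ=1.0000, bond B=-106.8571.
  t=0,j=0: stock 172.0000 → up 239.0800 (V=132.2229), down 103.2000 (V=16.9519). Price 78.6786; hedge Δ=0.8483, bond B=-67.2340.
Each (Δ,B) replicates both successor values, so the strategy is self-financing and V0 is arbitrage-free.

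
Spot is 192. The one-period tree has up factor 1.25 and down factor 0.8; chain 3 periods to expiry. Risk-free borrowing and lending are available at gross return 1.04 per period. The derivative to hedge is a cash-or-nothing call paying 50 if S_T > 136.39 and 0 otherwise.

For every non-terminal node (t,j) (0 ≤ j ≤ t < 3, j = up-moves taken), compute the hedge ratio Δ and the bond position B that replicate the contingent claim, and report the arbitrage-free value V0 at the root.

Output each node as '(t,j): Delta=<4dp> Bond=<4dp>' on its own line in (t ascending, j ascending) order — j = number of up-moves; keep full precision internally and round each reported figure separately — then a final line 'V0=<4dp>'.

Since d<R<u, set p* = (R−d)/(u−d) = 0.5333; price each node as the discounted p*-expectation of its children.
Terminal values V(3,·): V(3,0)=0.0000, V(3,1)=50.0000, V(3,2)=50.0000, V(3,3)=50.0000
  t=2,j=0: stock 122.8800 → up 153.6000 (V=50.0000), down 98.3040 (V=0.0000). Price 25.6410; hedge Δ=0.9042, bond B=-85.4701.
  t=2,j=1: stock 192.0000 → up 240.0000 (V=50.0000), down 153.6000 (V=50.0000). Price 48.0769; hedge Δ=0.0000, bond B=48.0769.
  t=2,j=2: stock 300.0000 → up 375.0000 (V=50.0000), down 240.0000 (V=50.0000). Price 48.0769; hedge Δ=0.0000, bond B=48.0769.
  t=1,j=0: stock 153.6000 → up 192.0000 (V=48.0769), down 122.8800 (V=25.6410). Price 36.1604; hedge Δ=0.3246, bond B=-13.6971.
  t=1,j=1: stock 240.0000 → up 300.0000 (V=48.0769), down 192.0000 (V=48.0769). Price 46.2278; hedge Δ=0.0000, bond B=46.2278.
  t=0,j=0: stock 192.0000 → up 240.0000 (V=46.2278), down 153.6000 (V=36.1604). Price 39.9324; hedge Δ=0.1165, bond B=17.5604.
Root portfolio cost Δ·192+B reproduces V0=39.9324.

(0,0): Delta=0.1165 Bond=17.5604
(1,0): Delta=0.3246 Bond=-13.6971
(1,1): Delta=0.0000 Bond=46.2278
(2,0): Delta=0.9042 Bond=-85.4701
(2,1): Delta=0.0000 Bond=48.0769
(2,2): Delta=0.0000 Bond=48.0769
V0=39.9324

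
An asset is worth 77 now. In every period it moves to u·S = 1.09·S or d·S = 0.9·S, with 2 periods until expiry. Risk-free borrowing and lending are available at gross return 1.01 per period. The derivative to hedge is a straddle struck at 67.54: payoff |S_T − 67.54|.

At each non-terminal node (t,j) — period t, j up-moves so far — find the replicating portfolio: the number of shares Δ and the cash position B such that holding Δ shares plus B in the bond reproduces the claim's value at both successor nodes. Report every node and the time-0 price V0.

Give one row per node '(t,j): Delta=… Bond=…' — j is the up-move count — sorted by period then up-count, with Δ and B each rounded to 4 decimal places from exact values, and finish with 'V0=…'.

Since d<R<u, set p* = (R−d)/(u−d) = 0.5789; price each node as the discounted p*-expectation of its children.
Terminal values V(2,·): V(2,0)=5.1700, V(2,1)=7.9970, V(2,2)=23.9437
Node (1,0) S=69.3000: V=(p*·7.9970+(1−p*)·5.1700)/1.01=6.7393; Δ=(7.9970−5.1700)/(75.5370−62.3700)=0.2147; B=V−Δ·S=-8.1397
Node (1,1) S=83.9300: V=(p*·23.9437+(1−p*)·7.9970)/1.01=17.0587; Δ=(23.9437−7.9970)/(91.4837−75.5370)=1.0000; B=V−Δ·S=-66.8713
Node (0,0) S=77.0000: V=(p*·17.0587+(1−p*)·6.7393)/1.01=12.5878; Δ=(17.0587−6.7393)/(83.9300−69.3000)=0.7054; B=V−Δ·S=-41.7249
Check: Δ(0,0)·S0 + B(0,0) = 12.5878 = V0.

(0,0): Delta=0.7054 Bond=-41.7249
(1,0): Delta=0.2147 Bond=-8.1397
(1,1): Delta=1.0000 Bond=-66.8713
V0=12.5878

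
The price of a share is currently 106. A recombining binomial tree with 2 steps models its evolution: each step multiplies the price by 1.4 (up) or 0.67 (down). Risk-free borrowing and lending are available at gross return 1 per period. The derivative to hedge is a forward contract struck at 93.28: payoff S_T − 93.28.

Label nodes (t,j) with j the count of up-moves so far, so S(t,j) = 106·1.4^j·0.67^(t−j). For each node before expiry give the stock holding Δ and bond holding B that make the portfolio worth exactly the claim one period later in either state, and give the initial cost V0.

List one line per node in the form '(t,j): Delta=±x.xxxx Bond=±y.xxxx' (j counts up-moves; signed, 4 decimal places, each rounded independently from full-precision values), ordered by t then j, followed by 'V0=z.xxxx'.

(0,0): Delta=1.0000 Bond=-93.2800
(1,0): Delta=1.0000 Bond=-93.2800
(1,1): Delta=1.0000 Bond=-93.2800
V0=12.7200

Since d<R<u, set p* = (R−d)/(u−d) = 0.4521; price each node as the discounted p*-expectation of its children.
Payoff layer (t=2): V(2,0)=-45.6966, V(2,1)=6.1480, V(2,2)=114.4800
(1,0): S=71.0200. Δ = (V_up−V_dn)/(S_up−S_dn) = (6.1480−-45.6966)/(99.4280−47.5834) = 1.0000. V = [p*·6.1480 + (1−p*)·-45.6966]/1 = -22.2600. B = V − Δ·S = -93.2800.
(1,1): S=148.4000. Δ = (V_up−V_dn)/(S_up−S_dn) = (114.4800−6.1480)/(207.7600−99.4280) = 1.0000. V = [p*·114.4800 + (1−p*)·6.1480]/1 = 55.1200. B = V − Δ·S = -93.2800.
(0,0): S=106.0000. Δ = (V_up−V_dn)/(S_up−S_dn) = (55.1200−-22.2600)/(148.4000−71.0200) = 1.0000. V = [p*·55.1200 + (1−p*)·-22.2600]/1 = 12.7200. B = V − Δ·S = -93.2800.
Check: Δ(0,0)·S0 + B(0,0) = 12.7200 = V0.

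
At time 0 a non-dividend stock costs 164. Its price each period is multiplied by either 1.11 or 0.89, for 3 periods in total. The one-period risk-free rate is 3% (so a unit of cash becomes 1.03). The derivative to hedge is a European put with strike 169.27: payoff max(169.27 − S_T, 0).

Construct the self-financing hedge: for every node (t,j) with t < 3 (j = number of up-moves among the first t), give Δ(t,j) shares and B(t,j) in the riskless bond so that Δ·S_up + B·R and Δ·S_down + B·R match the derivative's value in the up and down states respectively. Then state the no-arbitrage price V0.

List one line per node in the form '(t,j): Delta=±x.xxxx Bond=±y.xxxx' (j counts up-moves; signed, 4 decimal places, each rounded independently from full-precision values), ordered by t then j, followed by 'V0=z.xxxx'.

(0,0): Delta=-0.4019 Bond=74.0695
(1,0): Delta=-0.7967 Bond=133.9106
(1,1): Delta=-0.2211 Bond=43.3664
(2,0): Delta=-1.0000 Bond=164.3398
(2,1): Delta=-0.7035 Bond=122.8353
(2,2): Delta=0.0000 Bond=0.0000
V0=8.1541

Risk-neutral probability p* = (R−d)/(u−d) = (1.03−0.89)/(1.11−0.89) = 0.6364.
Terminal values V(3,·): V(3,0)=53.6551, V(3,1)=25.0761, V(3,2)=0.0000, V(3,3)=0.0000
Node (2,0) S=129.9044: V=(p*·25.0761+(1−p*)·53.6551)/1.03=34.4354; Δ=(25.0761−53.6551)/(144.1939−115.6149)=-1.0000; B=V−Δ·S=164.3398
Node (2,1) S=162.0156: V=(p*·0.0000+(1−p*)·25.0761)/1.03=8.8530; Δ=(0.0000−25.0761)/(179.8373−144.1939)=-0.7035; B=V−Δ·S=122.8353
Node (2,2) S=202.0644: V=(p*·0.0000+(1−p*)·0.0000)/1.03=0.0000; Δ=(0.0000−0.0000)/(224.2915−179.8373)=0.0000; B=V−Δ·S=0.0000
Node (1,0) S=145.9600: V=(p*·8.8530+(1−p*)·34.4354)/1.03=17.6269; Δ=(8.8530−34.4354)/(162.0156−129.9044)=-0.7967; B=V−Δ·S=133.9106
Node (1,1) S=182.0400: V=(p*·0.0000+(1−p*)·8.8530)/1.03=3.1255; Δ=(0.0000−8.8530)/(202.0644−162.0156)=-0.2211; B=V−Δ·S=43.3664
Node (0,0) S=164.0000: V=(p*·3.1255+(1−p*)·17.6269)/1.03=8.1541; Δ=(3.1255−17.6269)/(182.0400−145.9600)=-0.4019; B=V−Δ·S=74.0695
Check: Δ(0,0)·S0 + B(0,0) = 8.1541 = V0.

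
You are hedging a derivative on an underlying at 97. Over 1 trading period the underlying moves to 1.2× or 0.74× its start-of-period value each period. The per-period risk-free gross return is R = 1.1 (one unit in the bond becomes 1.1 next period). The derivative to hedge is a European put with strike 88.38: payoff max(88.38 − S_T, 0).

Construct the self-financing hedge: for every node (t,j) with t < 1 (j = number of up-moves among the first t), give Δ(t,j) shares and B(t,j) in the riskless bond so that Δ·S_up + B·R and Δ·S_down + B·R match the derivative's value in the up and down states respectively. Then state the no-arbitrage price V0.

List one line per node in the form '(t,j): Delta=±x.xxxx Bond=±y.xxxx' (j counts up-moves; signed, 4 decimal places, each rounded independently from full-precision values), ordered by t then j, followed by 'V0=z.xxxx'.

(0,0): Delta=-0.3720 Bond=39.3676
V0=3.2806

Under the risk-neutral measure, an up-move has probability p* = (R−d)/(u−d) = 0.7826 and values discount at R = 1.1.
Payoff layer (t=1): V(1,0)=16.6000, V(1,1)=0.0000
Node (0,0) S=97.0000: V=(p*·0.0000+(1−p*)·16.6000)/1.1=3.2806; Δ=(0.0000−16.6000)/(116.4000−71.7800)=-0.3720; B=V−Δ·S=39.3676
Self-financing check: at every node Δ·S+B equals the discounted successor values.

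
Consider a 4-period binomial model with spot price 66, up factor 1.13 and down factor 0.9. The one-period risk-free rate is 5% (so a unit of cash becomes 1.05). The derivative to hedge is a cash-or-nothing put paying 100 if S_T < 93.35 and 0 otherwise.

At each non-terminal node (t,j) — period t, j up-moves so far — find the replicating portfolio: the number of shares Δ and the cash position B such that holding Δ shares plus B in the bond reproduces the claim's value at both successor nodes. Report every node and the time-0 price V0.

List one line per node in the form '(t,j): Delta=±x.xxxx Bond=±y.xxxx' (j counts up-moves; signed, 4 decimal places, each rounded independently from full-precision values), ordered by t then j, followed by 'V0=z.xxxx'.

(0,0): Delta=-1.5785 Bond=171.5695
(1,0): Delta=0.0000 Bond=86.3838
(1,1): Delta=-2.2490 Bond=230.1555
(2,0): Delta=0.0000 Bond=90.7029
(2,1): Delta=0.0000 Bond=90.7029
(2,2): Delta=-3.2044 Bond=322.1755
(3,0): Delta=0.0000 Bond=95.2381
(3,1): Delta=0.0000 Bond=95.2381
(3,2): Delta=0.0000 Bond=95.2381
(3,3): Delta=-4.5655 Bond=467.9089
V0=67.3870

No-arbitrage ⇒ martingale measure with p* = (R−d)/(u−d) = 0.6522.
At expiry t=4: V(4,0)=100.0000, V(4,1)=100.0000, V(4,2)=100.0000, V(4,3)=100.0000, V(4,4)=0.0000
(3,0): S=48.1140. Δ = (V_up−V_dn)/(S_up−S_dn) = (100.0000−100.0000)/(54.3688−43.3026) = 0.0000. V = [p*·100.0000 + (1−p*)·100.0000]/1.05 = 95.2381. B = V − Δ·S = 95.2381.
(3,1): S=60.4098. Δ = (V_up−V_dn)/(S_up−S_dn) = (100.0000−100.0000)/(68.2631−54.3688) = 0.0000. V = [p*·100.0000 + (1−p*)·100.0000]/1.05 = 95.2381. B = V − Δ·S = 95.2381.
(3,2): S=75.8479. Δ = (V_up−V_dn)/(S_up−S_dn) = (100.0000−100.0000)/(85.7081−68.2631) = 0.0000. V = [p*·100.0000 + (1−p*)·100.0000]/1.05 = 95.2381. B = V − Δ·S = 95.2381.
(3,3): S=95.2312. Δ = (V_up−V_dn)/(S_up−S_dn) = (0.0000−100.0000)/(107.6113−85.7081) = -4.5655. V = [p*·0.0000 + (1−p*)·100.0000]/1.05 = 33.1263. B = V − Δ·S = 467.9089.
(2,0): S=53.4600. Δ = (V_up−V_dn)/(S_up−S_dn) = (95.2381−95.2381)/(60.4098−48.1140) = 0.0000. V = [p*·95.2381 + (1−p*)·95.2381]/1.05 = 90.7029. B = V − Δ·S = 90.7029.
(2,1): S=67.1220. Δ = (V_up−V_dn)/(S_up−S_dn) = (95.2381−95.2381)/(75.8479−60.4098) = 0.0000. V = [p*·95.2381 + (1−p*)·95.2381]/1.05 = 90.7029. B = V − Δ·S = 90.7029.
(2,2): S=84.2754. Δ = (V_up−V_dn)/(S_up−S_dn) = (33.1263−95.2381)/(95.2312−75.8479) = -3.2044. V = [p*·33.1263 + (1−p*)·95.2381]/1.05 = 52.1242. B = V − Δ·S = 322.1755.
(1,0): S=59.4000. Δ = (V_up−V_dn)/(S_up−S_dn) = (90.7029−90.7029)/(67.1220−53.4600) = 0.0000. V = [p*·90.7029 + (1−p*)·90.7029]/1.05 = 86.3838. B = V − Δ·S = 86.3838.
(1,1): S=74.5800. Δ = (V_up−V_dn)/(S_up−S_dn) = (52.1242−90.7029)/(84.2754−67.1220) = -2.2490. V = [p*·52.1242 + (1−p*)·90.7029]/1.05 = 62.4218. B = V − Δ·S = 230.1555.
(0,0): S=66.0000. Δ = (V_up−V_dn)/(S_up−S_dn) = (62.4218−86.3838)/(74.5800−59.4000) = -1.5785. V = [p*·62.4218 + (1−p*)·86.3838]/1.05 = 67.3870. B = V − Δ·S = 171.5695.
Each (Δ,B) replicates both successor values, so the strategy is self-financing and V0 is arbitrage-free.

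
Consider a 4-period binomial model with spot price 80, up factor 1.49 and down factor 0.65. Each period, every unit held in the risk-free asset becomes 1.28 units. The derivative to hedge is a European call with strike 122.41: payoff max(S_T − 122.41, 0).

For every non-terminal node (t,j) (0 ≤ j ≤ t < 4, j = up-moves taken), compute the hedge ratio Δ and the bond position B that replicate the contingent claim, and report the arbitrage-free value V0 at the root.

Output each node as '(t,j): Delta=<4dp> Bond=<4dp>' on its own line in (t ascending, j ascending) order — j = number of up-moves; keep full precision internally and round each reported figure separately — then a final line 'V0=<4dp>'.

(0,0): Delta=0.8139 Bond=-25.2704
(1,0): Delta=0.3899 Bond=-10.2953
(1,1): Delta=0.8756 Bond=-39.6964
(2,0): Delta=0.0000 Bond=0.0000
(2,1): Delta=0.4466 Bond=-17.5706
(2,2): Delta=0.9380 Bond=-61.8917
(3,0): Delta=0.0000 Bond=0.0000
(3,1): Delta=0.0000 Bond=0.0000
(3,2): Delta=0.5115 Bond=-29.9871
(3,3): Delta=1.0000 Bond=-95.6328
V0=39.8444

Since d<R<u, set p* = (R−d)/(u−d) = 0.7500; price each node as the discounted p*-expectation of its children.
At expiry t=4: V(4,0)=0.0000, V(4,1)=0.0000, V(4,2)=0.0000, V(4,3)=49.6033, V(4,4)=271.8975
  t=3,j=0: stock 21.9700 → up 32.7353 (V=0.0000), down 14.2805 (V=0.0000). Price 0.0000; hedge Δ=0.0000, bond B=0.0000.
  t=3,j=1: stock 50.3620 → up 75.0394 (V=0.0000), down 32.7353 (V=0.0000). Price 0.0000; hedge Δ=0.0000, bond B=0.0000.
  t=3,j=2: stock 115.4452 → up 172.0133 (V=49.6033), down 75.0394 (V=0.0000). Price 29.0645; hedge Δ=0.5115, bond B=-29.9871.
  t=3,j=3: stock 264.6359 → up 394.3075 (V=271.8975), down 172.0133 (V=49.6033). Price 169.0031; hedge Δ=1.0000, bond B=-95.6328.
  t=2,j=0: stock 33.8000 → up 50.3620 (V=0.0000), down 21.9700 (V=0.0000). Price 0.0000; hedge Δ=0.0000, bond B=0.0000.
  t=2,j=1: stock 77.4800 → up 115.4452 (V=29.0645), down 50.3620 (V=0.0000). Price 17.0300; hedge Δ=0.4466, bond B=-17.5706.
  t=2,j=2: stock 177.6080 → up 264.6359 (V=169.0031), down 115.4452 (V=29.0645). Price 104.7019; hedge Δ=0.9380, bond B=-61.8917.
  t=1,j=0: stock 52.0000 → up 77.4800 (V=17.0300), down 33.8000 (V=0.0000). Price 9.9785; hedge Δ=0.3899, bond B=-10.2953.
  t=1,j=1: stock 119.2000 → up 177.6080 (V=104.7019), down 77.4800 (V=17.0300). Price 64.6749; hedge Δ=0.8756, bond B=-39.6964.
  t=0,j=0: stock 80.0000 → up 119.2000 (V=64.6749), down 52.0000 (V=9.9785). Price 39.8444; hedge Δ=0.8139, bond B=-25.2704.
Root portfolio cost Δ·80+B reproduces V0=39.8444.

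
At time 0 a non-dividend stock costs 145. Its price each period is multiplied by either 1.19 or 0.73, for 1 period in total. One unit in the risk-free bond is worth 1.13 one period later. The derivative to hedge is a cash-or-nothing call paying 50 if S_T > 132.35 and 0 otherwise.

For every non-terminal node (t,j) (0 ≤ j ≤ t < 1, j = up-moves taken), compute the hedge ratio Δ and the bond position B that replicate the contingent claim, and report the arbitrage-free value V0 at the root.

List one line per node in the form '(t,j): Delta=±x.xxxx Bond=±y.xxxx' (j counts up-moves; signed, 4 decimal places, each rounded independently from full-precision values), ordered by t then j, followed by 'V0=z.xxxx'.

Under the risk-neutral measure, an up-move has probability p* = (R−d)/(u−d) = 0.8696 and values discount at R = 1.13.
Payoff layer (t=1): V(1,0)=0.0000, V(1,1)=50.0000
(0,0): S=145.0000. Δ = (V_up−V_dn)/(S_up−S_dn) = (50.0000−0.0000)/(172.5500−105.8500) = 0.7496. V = [p*·50.0000 + (1−p*)·0.0000]/1.13 = 38.4763. B = V − Δ·S = -70.2193.
Root portfolio cost Δ·145+B reproduces V0=38.4763.

(0,0): Delta=0.7496 Bond=-70.2193
V0=38.4763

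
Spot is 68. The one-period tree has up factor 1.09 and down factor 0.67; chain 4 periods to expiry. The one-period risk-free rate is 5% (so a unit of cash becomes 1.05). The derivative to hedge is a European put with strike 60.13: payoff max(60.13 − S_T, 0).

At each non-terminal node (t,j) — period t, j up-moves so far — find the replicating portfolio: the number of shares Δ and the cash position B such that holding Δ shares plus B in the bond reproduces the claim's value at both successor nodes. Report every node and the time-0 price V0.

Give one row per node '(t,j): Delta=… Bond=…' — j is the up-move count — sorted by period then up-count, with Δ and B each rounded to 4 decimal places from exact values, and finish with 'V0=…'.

Since d<R<u, set p* = (R−d)/(u−d) = 0.9048; price each node as the discounted p*-expectation of its children.
Terminal values V(4,·): V(4,0)=46.4272, V(4,1)=37.8374, V(4,2)=23.8630, V(4,3)=1.1285, V(4,4)=0.0000
  t=3,j=0: stock 20.4519 → up 22.2926 (V=37.8374), down 13.7028 (V=46.4272). Price 36.8148; hedge Δ=-1.0000, bond B=57.2667.
  t=3,j=1: stock 33.2725 → up 36.2670 (V=23.8630), down 22.2926 (V=37.8374). Price 23.9942; hedge Δ=-1.0000, bond B=57.2667.
  t=3,j=2: stock 54.1298 → up 59.0015 (V=1.1285), down 36.2670 (V=23.8630). Price 3.1368; hedge Δ=-1.0000, bond B=57.2667.
  t=3,j=3: stock 88.0620 → up 95.9875 (V=0.0000), down 59.0015 (V=1.1285). Price 0.1024; hedge Δ=-0.0305, bond B=2.7892.
  t=2,j=0: stock 30.5252 → up 33.2725 (V=23.9942), down 20.4519 (V=36.8148). Price 24.0145; hedge Δ=-1.0000, bond B=54.5397.
  t=2,j=1: stock 49.6604 → up 54.1298 (V=3.1368), down 33.2725 (V=23.9942). Price 4.8793; hedge Δ=-1.0000, bond B=54.5397.
  t=2,j=2: stock 80.7908 → up 88.0620 (V=0.1024), down 54.1298 (V=3.1368). Price 0.3727; hedge Δ=-0.0894, bond B=7.5977.
  t=1,j=0: stock 45.5600 → up 49.6604 (V=4.8793), down 30.5252 (V=24.0145). Price 6.3826; hedge Δ=-1.0000, bond B=51.9426.
  t=1,j=1: stock 74.1200 → up 80.7908 (V=0.3727), down 49.6604 (V=4.8793). Price 0.7637; hedge Δ=-0.1448, bond B=11.4936.
  t=0,j=0: stock 68.0000 → up 74.1200 (V=0.7637), down 45.5600 (V=6.3826). Price 1.2370; hedge Δ=-0.1967, bond B=14.6152.
Each (Δ,B) replicates both successor values, so the strategy is self-financing and V0 is arbitrage-free.

(0,0): Delta=-0.1967 Bond=14.6152
(1,0): Delta=-1.0000 Bond=51.9426
(1,1): Delta=-0.1448 Bond=11.4936
(2,0): Delta=-1.0000 Bond=54.5397
(2,1): Delta=-1.0000 Bond=54.5397
(2,2): Delta=-0.0894 Bond=7.5977
(3,0): Delta=-1.0000 Bond=57.2667
(3,1): Delta=-1.0000 Bond=57.2667
(3,2): Delta=-1.0000 Bond=57.2667
(3,3): Delta=-0.0305 Bond=2.7892
V0=1.2370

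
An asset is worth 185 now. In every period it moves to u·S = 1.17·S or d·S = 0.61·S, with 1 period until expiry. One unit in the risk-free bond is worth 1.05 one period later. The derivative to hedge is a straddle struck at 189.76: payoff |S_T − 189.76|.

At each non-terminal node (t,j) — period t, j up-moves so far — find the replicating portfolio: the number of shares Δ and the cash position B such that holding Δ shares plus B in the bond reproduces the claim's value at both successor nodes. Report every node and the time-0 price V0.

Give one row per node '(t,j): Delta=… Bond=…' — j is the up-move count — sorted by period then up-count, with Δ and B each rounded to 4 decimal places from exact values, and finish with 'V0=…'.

(0,0): Delta=-0.4847 Bond=125.3466
V0=35.6680

Risk-neutral probability p* = (R−d)/(u−d) = (1.05−0.61)/(1.17−0.61) = 0.7857.
Terminal payoffs: V(1,0)=76.9100, V(1,1)=26.6900
  t=0,j=0: stock 185.0000 → up 216.4500 (V=26.6900), down 112.8500 (V=76.9100). Price 35.6680; hedge Δ=-0.4847, bond B=125.3466.
Self-financing check: at every node Δ·S+B equals the discounted successor values.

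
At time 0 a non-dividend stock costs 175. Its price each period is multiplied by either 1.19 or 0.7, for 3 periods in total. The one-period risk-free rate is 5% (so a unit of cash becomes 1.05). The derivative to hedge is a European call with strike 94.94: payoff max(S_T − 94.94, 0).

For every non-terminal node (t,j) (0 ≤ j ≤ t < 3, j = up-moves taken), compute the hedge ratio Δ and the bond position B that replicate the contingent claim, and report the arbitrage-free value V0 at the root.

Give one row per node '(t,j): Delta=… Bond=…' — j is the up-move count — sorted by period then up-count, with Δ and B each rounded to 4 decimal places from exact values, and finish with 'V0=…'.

(0,0): Delta=0.9699 Bond=-76.0333
(1,0): Delta=0.8417 Bond=-64.1390
(1,1): Delta=1.0000 Bond=-86.1134
(2,0): Delta=0.1690 Bond=-9.6633
(2,1): Delta=1.0000 Bond=-90.4190
(2,2): Delta=1.0000 Bond=-90.4190
V0=93.6907

Since d<R<u, set p* = (R−d)/(u−d) = 0.7143; price each node as the discounted p*-expectation of its children.
At expiry t=3: V(3,0)=0.0000, V(3,1)=7.1025, V(3,2)=78.5322, V(3,3)=199.9628
Node (2,0) S=85.7500: V=(p*·7.1025+(1−p*)·0.0000)/1.05=4.8316; Δ=(7.1025−0.0000)/(102.0425−60.0250)=0.1690; B=V−Δ·S=-9.6633
Node (2,1) S=145.7750: V=(p*·78.5322+(1−p*)·7.1025)/1.05=55.3560; Δ=(78.5322−7.1025)/(173.4722−102.0425)=1.0000; B=V−Δ·S=-90.4190
Node (2,2) S=247.8175: V=(p*·199.9628+(1−p*)·78.5322)/1.05=157.3985; Δ=(199.9628−78.5322)/(294.9028−173.4722)=1.0000; B=V−Δ·S=-90.4190
Node (1,0) S=122.5000: V=(p*·55.3560+(1−p*)·4.8316)/1.05=38.9718; Δ=(55.3560−4.8316)/(145.7750−85.7500)=0.8417; B=V−Δ·S=-64.1390
Node (1,1) S=208.2500: V=(p*·157.3985+(1−p*)·55.3560)/1.05=122.1366; Δ=(157.3985−55.3560)/(247.8175−145.7750)=1.0000; B=V−Δ·S=-86.1134
Node (0,0) S=175.0000: V=(p*·122.1366+(1−p*)·38.9718)/1.05=93.6907; Δ=(122.1366−38.9718)/(208.2500−122.5000)=0.9699; B=V−Δ·S=-76.0333
Self-financing check: at every node Δ·S+B equals the discounted successor values.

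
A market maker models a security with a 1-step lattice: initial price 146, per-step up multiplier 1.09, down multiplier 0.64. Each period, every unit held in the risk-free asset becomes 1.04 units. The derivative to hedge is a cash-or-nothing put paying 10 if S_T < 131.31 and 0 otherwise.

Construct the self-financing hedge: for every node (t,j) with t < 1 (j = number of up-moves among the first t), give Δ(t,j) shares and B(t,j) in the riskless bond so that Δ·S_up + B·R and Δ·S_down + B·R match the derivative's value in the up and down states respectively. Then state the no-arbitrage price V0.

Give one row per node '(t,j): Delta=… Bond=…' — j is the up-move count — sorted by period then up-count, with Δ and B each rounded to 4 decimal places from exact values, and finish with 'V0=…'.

Under the risk-neutral measure, an up-move has probability p* = (R−d)/(u−d) = 0.8889 and values discount at R = 1.04.
Payoff layer (t=1): V(1,0)=10.0000, V(1,1)=0.0000
  t=0,j=0: stock 146.0000 → up 159.1400 (V=0.0000), down 93.4400 (V=10.0000). Price 1.0684; hedge Δ=-0.1522, bond B=23.2906.
Self-financing check: at every node Δ·S+B equals the discounted successor values.

(0,0): Delta=-0.1522 Bond=23.2906
V0=1.0684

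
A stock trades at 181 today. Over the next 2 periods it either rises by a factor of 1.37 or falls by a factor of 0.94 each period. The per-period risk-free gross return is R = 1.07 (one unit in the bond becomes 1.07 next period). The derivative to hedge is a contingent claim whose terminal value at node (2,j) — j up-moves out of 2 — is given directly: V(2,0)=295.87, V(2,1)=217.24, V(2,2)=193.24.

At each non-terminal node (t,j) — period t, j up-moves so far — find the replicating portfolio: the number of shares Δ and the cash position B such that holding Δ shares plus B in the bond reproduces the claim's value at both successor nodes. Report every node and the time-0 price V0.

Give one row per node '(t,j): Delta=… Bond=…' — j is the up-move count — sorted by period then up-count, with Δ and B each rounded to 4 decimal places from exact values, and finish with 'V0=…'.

Since d<R<u, set p* = (R−d)/(u−d) = 0.3023; price each node as the discounted p*-expectation of its children.
Payoff layer (t=2): V(2,0)=295.8700, V(2,1)=217.2400, V(2,2)=193.2400
  t=1,j=0: stock 170.1400 → up 233.0918 (V=217.2400), down 159.9316 (V=295.8700). Price 254.2973; hedge Δ=-1.0748, bond B=437.1578.
  t=1,j=1: stock 247.9700 → up 339.7189 (V=193.2400), down 233.0918 (V=217.2400). Price 196.2469; hedge Δ=-0.2251, bond B=252.0609.
  t=0,j=0: stock 181.0000 → up 247.9700 (V=196.2469), down 170.1400 (V=254.2973). Price 221.2591; hedge Δ=-0.7459, bond B=356.2600.
Check: Δ(0,0)·S0 + B(0,0) = 221.2591 = V0.

(0,0): Delta=-0.7459 Bond=356.2600
(1,0): Delta=-1.0748 Bond=437.1578
(1,1): Delta=-0.2251 Bond=252.0609
V0=221.2591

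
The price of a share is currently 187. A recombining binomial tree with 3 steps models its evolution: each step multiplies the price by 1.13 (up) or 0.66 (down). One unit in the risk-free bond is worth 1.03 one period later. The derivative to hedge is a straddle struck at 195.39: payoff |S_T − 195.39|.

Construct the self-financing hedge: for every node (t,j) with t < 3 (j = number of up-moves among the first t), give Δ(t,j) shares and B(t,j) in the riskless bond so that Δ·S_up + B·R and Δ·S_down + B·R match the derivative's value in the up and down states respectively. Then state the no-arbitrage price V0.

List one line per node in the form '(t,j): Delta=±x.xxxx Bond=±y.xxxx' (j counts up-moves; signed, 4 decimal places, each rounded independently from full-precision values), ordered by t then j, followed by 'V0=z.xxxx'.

No-arbitrage ⇒ martingale measure with p* = (R−d)/(u−d) = 0.7872.
Terminal payoffs: V(3,0)=141.6282, V(3,1)=103.3434, V(3,2)=37.7950, V(3,3)=74.4317
  t=2,j=0: stock 81.4572 → up 92.0466 (V=103.3434), down 53.7618 (V=141.6282). Price 108.2418; hedge Δ=-1.0000, bond B=189.6990.
  t=2,j=1: stock 139.4646 → up 157.5950 (V=37.7950), down 92.0466 (V=103.3434). Price 50.2344; hedge Δ=-1.0000, bond B=189.6990.
  t=2,j=2: stock 238.7803 → up 269.8217 (V=74.4317), down 157.5950 (V=37.7950). Price 64.6958; hedge Δ=0.3265, bond B=-13.2547.
  t=1,j=0: stock 123.4200 → up 139.4646 (V=50.2344), down 81.4572 (V=108.2418). Price 60.7538; hedge Δ=-1.0000, bond B=184.1738.
  t=1,j=1: stock 211.3100 → up 238.7803 (V=64.6958), down 139.4646 (V=50.2344). Price 59.8242; hedge Δ=0.1456, bond B=29.0553.
  t=0,j=0: stock 187.0000 → up 211.3100 (V=59.8242), down 123.4200 (V=60.7538). Price 58.2738; hedge Δ=-0.0106, bond B=60.2517.
Check: Δ(0,0)·S0 + B(0,0) = 58.2738 = V0.

(0,0): Delta=-0.0106 Bond=60.2517
(1,0): Delta=-1.0000 Bond=184.1738
(1,1): Delta=0.1456 Bond=29.0553
(2,0): Delta=-1.0000 Bond=189.6990
(2,1): Delta=-1.0000 Bond=189.6990
(2,2): Delta=0.3265 Bond=-13.2547
V0=58.2738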